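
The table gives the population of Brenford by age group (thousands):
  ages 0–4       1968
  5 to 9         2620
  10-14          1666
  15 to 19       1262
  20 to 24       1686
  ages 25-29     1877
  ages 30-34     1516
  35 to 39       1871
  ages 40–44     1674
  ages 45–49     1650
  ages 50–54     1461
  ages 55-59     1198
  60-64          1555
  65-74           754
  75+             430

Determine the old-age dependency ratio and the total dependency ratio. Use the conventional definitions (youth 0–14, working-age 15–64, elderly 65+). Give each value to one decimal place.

Old-age dependency ratio: 7.5
Total dependency ratio: 47.2

0–14: 1968 + 2620 + 1666 = 6254
15–64: 1262 + 1686 + 1877 + 1516 + 1871 + 1674 + 1650 + 1461 + 1198 + 1555 = 15750
65+: 754 + 430 = 1184
Old-age dependency ratio = 1184 / 15750 × 100 = 7.5
Total dependency ratio = (6254 + 1184) / 15750 × 100 = 7438 / 15750 × 100 = 47.2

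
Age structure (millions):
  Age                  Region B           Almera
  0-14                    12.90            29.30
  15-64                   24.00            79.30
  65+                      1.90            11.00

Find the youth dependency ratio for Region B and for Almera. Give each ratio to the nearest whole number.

Region B: 54
Almera: 37

Region B: 12.90 / 24.00 × 100 = 54
Almera: 29.30 / 79.30 × 100 = 37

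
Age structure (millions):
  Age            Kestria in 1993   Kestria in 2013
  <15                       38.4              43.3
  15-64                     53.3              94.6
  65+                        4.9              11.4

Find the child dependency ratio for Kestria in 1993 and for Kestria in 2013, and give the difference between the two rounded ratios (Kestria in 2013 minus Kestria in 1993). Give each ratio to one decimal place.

Kestria in 1993: 72.0
Kestria in 2013: 45.8
Difference: -26.2

Kestria in 1993: 38.4 / 53.3 × 100 = 72.0
Kestria in 2013: 43.3 / 94.6 × 100 = 45.8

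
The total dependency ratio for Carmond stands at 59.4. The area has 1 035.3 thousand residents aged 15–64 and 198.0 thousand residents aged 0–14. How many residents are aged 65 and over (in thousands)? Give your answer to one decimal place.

Total dependency ratio = (youth + elderly) / working-age × 100
59.4 = (198.0 + E) / 1 035.3 × 100
⇒ 417.0

Aged 65 and over: 417.0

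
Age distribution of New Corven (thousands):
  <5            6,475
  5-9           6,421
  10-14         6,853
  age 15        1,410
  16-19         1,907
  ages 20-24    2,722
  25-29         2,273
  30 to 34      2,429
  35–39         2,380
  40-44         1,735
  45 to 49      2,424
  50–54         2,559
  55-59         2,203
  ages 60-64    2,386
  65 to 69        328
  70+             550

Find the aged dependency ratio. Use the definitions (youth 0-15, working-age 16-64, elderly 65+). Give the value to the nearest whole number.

Old-age dependency ratio: 4

0–15: 6,475 + 6,421 + 6,853 + 1,410 = 21,159
16–64: 1,907 + 2,722 + 2,273 + 2,429 + 2,380 + 1,735 + 2,424 + 2,559 + 2,203 + 2,386 = 23,018
65+: 328 + 550 = 878
Old-age dependency ratio = 878 / 23,018 × 100 = 4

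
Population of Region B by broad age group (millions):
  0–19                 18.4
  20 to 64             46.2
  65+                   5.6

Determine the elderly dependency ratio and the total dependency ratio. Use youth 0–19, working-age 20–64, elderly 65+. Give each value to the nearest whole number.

Old-age dependency ratio = 5.6 / 46.2 × 100 = 12
Total dependency ratio = (18.4 + 5.6) / 46.2 × 100 = 24.0 / 46.2 × 100 = 52

Old-age dependency ratio: 12
Total dependency ratio: 52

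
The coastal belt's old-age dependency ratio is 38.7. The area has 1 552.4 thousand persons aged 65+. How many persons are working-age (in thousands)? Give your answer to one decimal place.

Working-age: 4 011.4

Old-age dependency ratio = elderly / working-age × 100
38.7 = 1 552.4 / W × 100
⇒ 4 011.4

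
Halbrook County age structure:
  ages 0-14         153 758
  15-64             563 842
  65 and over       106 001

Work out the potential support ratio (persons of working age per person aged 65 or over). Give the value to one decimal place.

Potential support ratio = 563 842 / 106 001 = 5.3

Potential support ratio: 5.3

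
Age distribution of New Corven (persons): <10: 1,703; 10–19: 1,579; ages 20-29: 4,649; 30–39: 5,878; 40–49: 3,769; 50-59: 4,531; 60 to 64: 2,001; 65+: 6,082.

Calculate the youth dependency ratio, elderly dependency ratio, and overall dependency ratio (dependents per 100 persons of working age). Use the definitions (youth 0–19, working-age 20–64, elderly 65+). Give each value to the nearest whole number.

Youth dependency ratio: 16
Old-age dependency ratio: 29
Total dependency ratio: 45

0–19: 1,703 + 1,579 = 3,282
20–64: 4,649 + 5,878 + 3,769 + 4,531 + 2,001 = 20,828
65+: 6,082
Youth dependency ratio = 3,282 / 20,828 × 100 = 16
Old-age dependency ratio = 6,082 / 20,828 × 100 = 29
Total dependency ratio = (3,282 + 6,082) / 20,828 × 100 = 9,364 / 20,828 × 100 = 45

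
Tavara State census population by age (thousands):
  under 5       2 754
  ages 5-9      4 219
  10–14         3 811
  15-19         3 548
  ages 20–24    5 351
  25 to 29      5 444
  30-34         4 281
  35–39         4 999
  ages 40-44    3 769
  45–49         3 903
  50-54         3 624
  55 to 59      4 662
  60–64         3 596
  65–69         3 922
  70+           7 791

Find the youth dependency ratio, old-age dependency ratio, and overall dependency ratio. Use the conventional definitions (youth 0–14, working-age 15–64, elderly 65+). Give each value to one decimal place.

Youth dependency ratio: 25.0
Old-age dependency ratio: 27.1
Total dependency ratio: 52.1

0–14: 2 754 + 4 219 + 3 811 = 10 784
15–64: 3 548 + 5 351 + 5 444 + 4 281 + 4 999 + 3 769 + 3 903 + 3 624 + 4 662 + 3 596 = 43 177
65+: 3 922 + 7 791 = 11 713
Youth dependency ratio = 10 784 / 43 177 × 100 = 25.0
Old-age dependency ratio = 11 713 / 43 177 × 100 = 27.1
Total dependency ratio = (10 784 + 11 713) / 43 177 × 100 = 22 497 / 43 177 × 100 = 52.1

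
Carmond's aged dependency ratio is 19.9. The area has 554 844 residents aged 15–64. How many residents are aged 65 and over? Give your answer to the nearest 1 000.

Old-age dependency ratio = elderly / working-age × 100
19.9 = E / 554 844 × 100
⇒ 110 000

Aged 65 and over: 110 000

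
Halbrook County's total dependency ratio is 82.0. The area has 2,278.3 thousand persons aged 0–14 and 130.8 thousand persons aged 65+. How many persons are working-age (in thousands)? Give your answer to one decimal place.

Total dependency ratio = (youth + elderly) / working-age × 100
82.0 = (2,278.3 + 130.8) / W × 100
⇒ 2,937.9

Working-age: 2,937.9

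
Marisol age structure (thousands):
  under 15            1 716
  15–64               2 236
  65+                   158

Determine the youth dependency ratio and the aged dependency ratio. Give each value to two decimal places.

Youth dependency ratio = 1 716 / 2 236 × 100 = 76.74
Old-age dependency ratio = 158 / 2 236 × 100 = 7.07

Youth dependency ratio: 76.74
Old-age dependency ratio: 7.07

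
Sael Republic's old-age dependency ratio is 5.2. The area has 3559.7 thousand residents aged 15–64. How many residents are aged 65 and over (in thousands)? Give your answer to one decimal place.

Aged 65 and over: 185.1

Old-age dependency ratio = elderly / working-age × 100
5.2 = E / 3559.7 × 100
⇒ 185.1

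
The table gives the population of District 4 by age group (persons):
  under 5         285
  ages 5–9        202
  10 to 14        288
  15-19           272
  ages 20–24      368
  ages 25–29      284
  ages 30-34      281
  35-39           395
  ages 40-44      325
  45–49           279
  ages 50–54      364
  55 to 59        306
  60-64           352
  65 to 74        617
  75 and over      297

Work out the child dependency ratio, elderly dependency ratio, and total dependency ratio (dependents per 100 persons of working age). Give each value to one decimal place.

0–14: 285 + 202 + 288 = 775
15–64: 272 + 368 + 284 + 281 + 395 + 325 + 279 + 364 + 306 + 352 = 3226
65+: 617 + 297 = 914
Youth dependency ratio = 775 / 3226 × 100 = 24.0
Old-age dependency ratio = 914 / 3226 × 100 = 28.3
Total dependency ratio = (775 + 914) / 3226 × 100 = 1689 / 3226 × 100 = 52.4

Youth dependency ratio: 24.0
Old-age dependency ratio: 28.3
Total dependency ratio: 52.4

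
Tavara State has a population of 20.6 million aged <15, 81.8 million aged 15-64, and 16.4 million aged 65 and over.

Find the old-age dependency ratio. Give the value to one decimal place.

Old-age dependency ratio = 16.4 / 81.8 × 100 = 20.0

Old-age dependency ratio: 20.0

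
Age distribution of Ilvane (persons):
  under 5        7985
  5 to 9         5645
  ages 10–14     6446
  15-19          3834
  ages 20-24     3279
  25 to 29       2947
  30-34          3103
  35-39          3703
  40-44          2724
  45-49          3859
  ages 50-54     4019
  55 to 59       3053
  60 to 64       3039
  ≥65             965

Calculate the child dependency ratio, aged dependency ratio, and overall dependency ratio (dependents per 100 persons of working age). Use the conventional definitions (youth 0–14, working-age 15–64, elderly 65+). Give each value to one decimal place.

0–14: 7985 + 5645 + 6446 = 20076
15–64: 3834 + 3279 + 2947 + 3103 + 3703 + 2724 + 3859 + 4019 + 3053 + 3039 = 33560
65+: 965
Youth dependency ratio = 20076 / 33560 × 100 = 59.8
Old-age dependency ratio = 965 / 33560 × 100 = 2.9
Total dependency ratio = (20076 + 965) / 33560 × 100 = 21041 / 33560 × 100 = 62.7

Youth dependency ratio: 59.8
Old-age dependency ratio: 2.9
Total dependency ratio: 62.7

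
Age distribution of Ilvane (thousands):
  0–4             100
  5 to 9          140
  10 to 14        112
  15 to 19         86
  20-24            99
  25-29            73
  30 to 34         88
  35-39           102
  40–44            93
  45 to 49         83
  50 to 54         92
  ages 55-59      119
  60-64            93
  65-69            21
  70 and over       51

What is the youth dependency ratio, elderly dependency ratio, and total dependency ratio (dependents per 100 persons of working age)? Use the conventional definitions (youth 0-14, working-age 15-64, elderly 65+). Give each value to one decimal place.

0–14: 100 + 140 + 112 = 352
15–64: 86 + 99 + 73 + 88 + 102 + 93 + 83 + 92 + 119 + 93 = 928
65+: 21 + 51 = 72
Youth dependency ratio = 352 / 928 × 100 = 37.9
Old-age dependency ratio = 72 / 928 × 100 = 7.8
Total dependency ratio = (352 + 72) / 928 × 100 = 424 / 928 × 100 = 45.7

Youth dependency ratio: 37.9
Old-age dependency ratio: 7.8
Total dependency ratio: 45.7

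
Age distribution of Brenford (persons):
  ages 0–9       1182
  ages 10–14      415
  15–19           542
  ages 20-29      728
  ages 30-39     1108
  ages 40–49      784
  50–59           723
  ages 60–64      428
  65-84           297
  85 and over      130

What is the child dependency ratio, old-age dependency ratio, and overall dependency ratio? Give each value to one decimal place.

Youth dependency ratio: 37.0
Old-age dependency ratio: 9.9
Total dependency ratio: 46.9

0–14: 1182 + 415 = 1597
15–64: 542 + 728 + 1108 + 784 + 723 + 428 = 4313
65+: 297 + 130 = 427
Youth dependency ratio = 1597 / 4313 × 100 = 37.0
Old-age dependency ratio = 427 / 4313 × 100 = 9.9
Total dependency ratio = (1597 + 427) / 4313 × 100 = 2024 / 4313 × 100 = 46.9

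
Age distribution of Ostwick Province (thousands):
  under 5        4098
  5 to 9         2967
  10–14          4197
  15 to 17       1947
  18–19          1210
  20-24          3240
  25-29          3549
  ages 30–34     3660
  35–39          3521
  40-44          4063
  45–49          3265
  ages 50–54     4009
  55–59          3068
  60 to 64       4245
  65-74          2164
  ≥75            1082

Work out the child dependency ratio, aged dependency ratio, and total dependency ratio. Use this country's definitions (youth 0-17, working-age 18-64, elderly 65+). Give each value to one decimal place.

0–17: 4098 + 2967 + 4197 + 1947 = 13209
18–64: 1210 + 3240 + 3549 + 3660 + 3521 + 4063 + 3265 + 4009 + 3068 + 4245 = 33830
65+: 2164 + 1082 = 3246
Youth dependency ratio = 13209 / 33830 × 100 = 39.0
Old-age dependency ratio = 3246 / 33830 × 100 = 9.6
Total dependency ratio = (13209 + 3246) / 33830 × 100 = 16455 / 33830 × 100 = 48.6

Youth dependency ratio: 39.0
Old-age dependency ratio: 9.6
Total dependency ratio: 48.6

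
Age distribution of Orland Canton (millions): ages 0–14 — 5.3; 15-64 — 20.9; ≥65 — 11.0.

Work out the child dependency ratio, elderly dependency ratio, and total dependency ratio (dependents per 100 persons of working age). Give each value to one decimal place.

Youth dependency ratio: 25.4
Old-age dependency ratio: 52.6
Total dependency ratio: 78.0

Youth dependency ratio = 5.3 / 20.9 × 100 = 25.4
Old-age dependency ratio = 11.0 / 20.9 × 100 = 52.6
Total dependency ratio = (5.3 + 11.0) / 20.9 × 100 = 16.3 / 20.9 × 100 = 78.0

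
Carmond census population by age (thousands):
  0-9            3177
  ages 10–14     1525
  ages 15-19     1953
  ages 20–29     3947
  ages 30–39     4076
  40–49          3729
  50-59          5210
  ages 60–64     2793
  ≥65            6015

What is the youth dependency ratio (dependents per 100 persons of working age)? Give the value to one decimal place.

Youth dependency ratio: 21.7

0–14: 3177 + 1525 = 4702
15–64: 1953 + 3947 + 4076 + 3729 + 5210 + 2793 = 21708
65+: 6015
Youth dependency ratio = 4702 / 21708 × 100 = 21.7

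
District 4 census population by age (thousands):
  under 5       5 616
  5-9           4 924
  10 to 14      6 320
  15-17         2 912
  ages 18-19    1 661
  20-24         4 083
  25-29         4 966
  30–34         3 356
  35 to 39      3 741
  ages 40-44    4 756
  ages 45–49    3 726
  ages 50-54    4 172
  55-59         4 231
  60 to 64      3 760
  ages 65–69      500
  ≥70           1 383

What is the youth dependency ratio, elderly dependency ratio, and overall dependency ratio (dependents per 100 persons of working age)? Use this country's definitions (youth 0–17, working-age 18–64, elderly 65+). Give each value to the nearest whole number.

Youth dependency ratio: 51
Old-age dependency ratio: 5
Total dependency ratio: 56

0–17: 5 616 + 4 924 + 6 320 + 2 912 = 19 772
18–64: 1 661 + 4 083 + 4 966 + 3 356 + 3 741 + 4 756 + 3 726 + 4 172 + 4 231 + 3 760 = 38 452
65+: 500 + 1 383 = 1 883
Youth dependency ratio = 19 772 / 38 452 × 100 = 51
Old-age dependency ratio = 1 883 / 38 452 × 100 = 5
Total dependency ratio = (19 772 + 1 883) / 38 452 × 100 = 21 655 / 38 452 × 100 = 56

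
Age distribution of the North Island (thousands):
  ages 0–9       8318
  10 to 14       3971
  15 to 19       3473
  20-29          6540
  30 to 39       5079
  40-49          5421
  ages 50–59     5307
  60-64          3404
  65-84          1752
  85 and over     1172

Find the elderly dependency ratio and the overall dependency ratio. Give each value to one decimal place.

0–14: 8318 + 3971 = 12289
15–64: 3473 + 6540 + 5079 + 5421 + 5307 + 3404 = 29224
65+: 1752 + 1172 = 2924
Old-age dependency ratio = 2924 / 29224 × 100 = 10.0
Total dependency ratio = (12289 + 2924) / 29224 × 100 = 15213 / 29224 × 100 = 52.1

Old-age dependency ratio: 10.0
Total dependency ratio: 52.1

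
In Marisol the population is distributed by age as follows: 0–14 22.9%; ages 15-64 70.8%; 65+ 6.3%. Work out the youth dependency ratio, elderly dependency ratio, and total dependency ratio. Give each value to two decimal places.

Youth dependency ratio = 22.9 / 70.8 × 100 = 32.34
Old-age dependency ratio = 6.3 / 70.8 × 100 = 8.90
Total dependency ratio = (22.9 + 6.3) / 70.8 × 100 = 29.2 / 70.8 × 100 = 41.24

Youth dependency ratio: 32.34
Old-age dependency ratio: 8.90
Total dependency ratio: 41.24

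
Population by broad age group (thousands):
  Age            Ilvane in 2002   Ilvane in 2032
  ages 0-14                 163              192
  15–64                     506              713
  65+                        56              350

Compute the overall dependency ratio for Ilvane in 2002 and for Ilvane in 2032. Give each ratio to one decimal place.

Ilvane in 2002: 43.3
Ilvane in 2032: 76.0

Ilvane in 2002: (163 + 56) / 506 × 100 = 219 / 506 × 100 = 43.3
Ilvane in 2032: (192 + 350) / 713 × 100 = 542 / 713 × 100 = 76.0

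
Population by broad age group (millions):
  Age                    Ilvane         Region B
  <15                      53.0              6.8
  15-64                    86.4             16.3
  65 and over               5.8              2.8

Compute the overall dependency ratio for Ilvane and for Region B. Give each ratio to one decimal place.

Ilvane: (53.0 + 5.8) / 86.4 × 100 = 58.8 / 86.4 × 100 = 68.1
Region B: (6.8 + 2.8) / 16.3 × 100 = 9.6 / 16.3 × 100 = 58.9

Ilvane: 68.1
Region B: 58.9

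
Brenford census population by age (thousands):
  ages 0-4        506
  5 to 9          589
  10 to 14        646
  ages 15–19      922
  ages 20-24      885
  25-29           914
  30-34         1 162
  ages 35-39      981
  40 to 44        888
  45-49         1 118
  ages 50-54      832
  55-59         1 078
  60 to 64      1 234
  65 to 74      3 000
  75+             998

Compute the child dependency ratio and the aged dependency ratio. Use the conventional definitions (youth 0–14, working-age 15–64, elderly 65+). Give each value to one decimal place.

0–14: 506 + 589 + 646 = 1 741
15–64: 922 + 885 + 914 + 1 162 + 981 + 888 + 1 118 + 832 + 1 078 + 1 234 = 10 014
65+: 3 000 + 998 = 3 998
Youth dependency ratio = 1 741 / 10 014 × 100 = 17.4
Old-age dependency ratio = 3 998 / 10 014 × 100 = 39.9

Youth dependency ratio: 17.4
Old-age dependency ratio: 39.9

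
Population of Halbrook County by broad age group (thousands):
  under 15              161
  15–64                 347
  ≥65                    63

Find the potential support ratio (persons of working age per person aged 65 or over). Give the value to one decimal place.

Potential support ratio: 5.5

Potential support ratio = 347 / 63 = 5.5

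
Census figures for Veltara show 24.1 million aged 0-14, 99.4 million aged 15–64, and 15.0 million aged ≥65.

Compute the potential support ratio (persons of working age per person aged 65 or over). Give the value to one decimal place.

Potential support ratio = 99.4 / 15.0 = 6.6

Potential support ratio: 6.6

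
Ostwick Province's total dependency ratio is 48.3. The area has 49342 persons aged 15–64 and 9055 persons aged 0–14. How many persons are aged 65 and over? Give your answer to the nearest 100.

Aged 65 and over: 14800

Total dependency ratio = (youth + elderly) / working-age × 100
48.3 = (9055 + E) / 49342 × 100
⇒ 14800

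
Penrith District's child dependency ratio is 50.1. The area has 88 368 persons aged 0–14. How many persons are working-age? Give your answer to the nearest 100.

Working-age: 176 400

Youth dependency ratio = youth / working-age × 100
50.1 = 88 368 / W × 100
⇒ 176 400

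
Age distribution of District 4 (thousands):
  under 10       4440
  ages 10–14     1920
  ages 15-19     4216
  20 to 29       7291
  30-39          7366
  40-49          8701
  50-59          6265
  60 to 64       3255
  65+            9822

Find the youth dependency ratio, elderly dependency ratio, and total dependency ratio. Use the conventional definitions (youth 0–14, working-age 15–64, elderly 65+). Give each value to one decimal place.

0–14: 4440 + 1920 = 6360
15–64: 4216 + 7291 + 7366 + 8701 + 6265 + 3255 = 37094
65+: 9822
Youth dependency ratio = 6360 / 37094 × 100 = 17.1
Old-age dependency ratio = 9822 / 37094 × 100 = 26.5
Total dependency ratio = (6360 + 9822) / 37094 × 100 = 16182 / 37094 × 100 = 43.6

Youth dependency ratio: 17.1
Old-age dependency ratio: 26.5
Total dependency ratio: 43.6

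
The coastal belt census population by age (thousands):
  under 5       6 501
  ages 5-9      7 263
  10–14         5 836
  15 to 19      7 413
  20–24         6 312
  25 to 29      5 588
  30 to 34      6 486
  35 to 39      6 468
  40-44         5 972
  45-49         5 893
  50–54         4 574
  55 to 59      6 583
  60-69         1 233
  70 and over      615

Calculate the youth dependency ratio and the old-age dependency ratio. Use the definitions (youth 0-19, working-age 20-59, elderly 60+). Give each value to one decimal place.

0–19: 6 501 + 7 263 + 5 836 + 7 413 = 27 013
20–59: 6 312 + 5 588 + 6 486 + 6 468 + 5 972 + 5 893 + 4 574 + 6 583 = 47 876
60+: 1 233 + 615 = 1 848
Youth dependency ratio = 27 013 / 47 876 × 100 = 56.4
Old-age dependency ratio = 1 848 / 47 876 × 100 = 3.9

Youth dependency ratio: 56.4
Old-age dependency ratio: 3.9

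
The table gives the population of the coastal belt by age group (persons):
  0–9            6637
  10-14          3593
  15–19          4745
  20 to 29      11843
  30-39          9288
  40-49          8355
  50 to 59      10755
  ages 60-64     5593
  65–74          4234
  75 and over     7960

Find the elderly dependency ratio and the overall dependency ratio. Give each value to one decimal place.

Old-age dependency ratio: 24.1
Total dependency ratio: 44.3

0–14: 6637 + 3593 = 10230
15–64: 4745 + 11843 + 9288 + 8355 + 10755 + 5593 = 50579
65+: 4234 + 7960 = 12194
Old-age dependency ratio = 12194 / 50579 × 100 = 24.1
Total dependency ratio = (10230 + 12194) / 50579 × 100 = 22424 / 50579 × 100 = 44.3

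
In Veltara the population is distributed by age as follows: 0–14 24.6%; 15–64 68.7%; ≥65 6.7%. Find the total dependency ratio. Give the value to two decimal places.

Total dependency ratio = (24.6 + 6.7) / 68.7 × 100 = 31.3 / 68.7 × 100 = 45.56

Total dependency ratio: 45.56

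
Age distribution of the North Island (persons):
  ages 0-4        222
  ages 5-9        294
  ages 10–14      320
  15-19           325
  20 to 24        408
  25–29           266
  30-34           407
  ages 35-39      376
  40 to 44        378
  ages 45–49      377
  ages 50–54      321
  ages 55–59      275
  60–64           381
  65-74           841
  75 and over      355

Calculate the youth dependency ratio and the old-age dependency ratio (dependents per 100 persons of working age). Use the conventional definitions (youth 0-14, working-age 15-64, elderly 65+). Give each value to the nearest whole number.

Youth dependency ratio: 24
Old-age dependency ratio: 34

0–14: 222 + 294 + 320 = 836
15–64: 325 + 408 + 266 + 407 + 376 + 378 + 377 + 321 + 275 + 381 = 3514
65+: 841 + 355 = 1196
Youth dependency ratio = 836 / 3514 × 100 = 24
Old-age dependency ratio = 1196 / 3514 × 100 = 34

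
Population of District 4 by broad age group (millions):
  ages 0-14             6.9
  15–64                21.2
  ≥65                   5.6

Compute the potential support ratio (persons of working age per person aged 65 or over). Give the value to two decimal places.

Potential support ratio: 3.79

Potential support ratio = 21.2 / 5.6 = 3.79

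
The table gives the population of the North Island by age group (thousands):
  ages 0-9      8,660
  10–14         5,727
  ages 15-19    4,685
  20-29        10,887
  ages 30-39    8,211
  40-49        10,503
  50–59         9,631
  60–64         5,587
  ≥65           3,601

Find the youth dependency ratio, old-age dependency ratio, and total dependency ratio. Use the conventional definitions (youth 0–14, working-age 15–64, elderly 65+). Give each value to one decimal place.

Youth dependency ratio: 29.1
Old-age dependency ratio: 7.3
Total dependency ratio: 36.3

0–14: 8,660 + 5,727 = 14,387
15–64: 4,685 + 10,887 + 8,211 + 10,503 + 9,631 + 5,587 = 49,504
65+: 3,601
Youth dependency ratio = 14,387 / 49,504 × 100 = 29.1
Old-age dependency ratio = 3,601 / 49,504 × 100 = 7.3
Total dependency ratio = (14,387 + 3,601) / 49,504 × 100 = 17,988 / 49,504 × 100 = 36.3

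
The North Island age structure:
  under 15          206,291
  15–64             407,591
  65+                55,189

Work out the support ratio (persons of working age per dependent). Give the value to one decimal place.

Support ratio = 407,591 / (206,291 + 55,189) = 407,591 / 261,480 = 1.6

Support ratio: 1.6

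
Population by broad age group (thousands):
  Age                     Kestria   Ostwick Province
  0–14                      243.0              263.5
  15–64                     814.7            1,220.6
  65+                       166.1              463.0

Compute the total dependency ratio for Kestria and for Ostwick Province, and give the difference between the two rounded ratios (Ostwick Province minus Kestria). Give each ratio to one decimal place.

Kestria: 50.2
Ostwick Province: 59.5
Difference: +9.3

Kestria: (243.0 + 166.1) / 814.7 × 100 = 409.1 / 814.7 × 100 = 50.2
Ostwick Province: (263.5 + 463.0) / 1,220.6 × 100 = 726.5 / 1,220.6 × 100 = 59.5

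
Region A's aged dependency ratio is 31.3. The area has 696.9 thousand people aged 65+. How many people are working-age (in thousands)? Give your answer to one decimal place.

Old-age dependency ratio = elderly / working-age × 100
31.3 = 696.9 / W × 100
⇒ 2 226.5

Working-age: 2 226.5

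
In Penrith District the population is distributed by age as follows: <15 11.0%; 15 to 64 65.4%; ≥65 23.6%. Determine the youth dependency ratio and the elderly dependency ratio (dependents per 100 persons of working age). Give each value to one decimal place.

Youth dependency ratio: 16.8
Old-age dependency ratio: 36.1

Youth dependency ratio = 11.0 / 65.4 × 100 = 16.8
Old-age dependency ratio = 23.6 / 65.4 × 100 = 36.1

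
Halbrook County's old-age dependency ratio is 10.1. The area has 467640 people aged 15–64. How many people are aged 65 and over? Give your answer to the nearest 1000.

Aged 65 and over: 47000

Old-age dependency ratio = elderly / working-age × 100
10.1 = E / 467640 × 100
⇒ 47000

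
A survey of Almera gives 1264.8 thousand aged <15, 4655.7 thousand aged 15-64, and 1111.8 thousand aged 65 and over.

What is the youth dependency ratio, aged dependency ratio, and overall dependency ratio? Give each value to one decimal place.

Youth dependency ratio = 1264.8 / 4655.7 × 100 = 27.2
Old-age dependency ratio = 1111.8 / 4655.7 × 100 = 23.9
Total dependency ratio = (1264.8 + 1111.8) / 4655.7 × 100 = 2376.6 / 4655.7 × 100 = 51.0

Youth dependency ratio: 27.2
Old-age dependency ratio: 23.9
Total dependency ratio: 51.0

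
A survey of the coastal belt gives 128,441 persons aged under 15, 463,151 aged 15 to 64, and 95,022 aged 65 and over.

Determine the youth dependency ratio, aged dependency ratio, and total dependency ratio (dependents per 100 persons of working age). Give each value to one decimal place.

Youth dependency ratio = 128,441 / 463,151 × 100 = 27.7
Old-age dependency ratio = 95,022 / 463,151 × 100 = 20.5
Total dependency ratio = (128,441 + 95,022) / 463,151 × 100 = 223,463 / 463,151 × 100 = 48.2

Youth dependency ratio: 27.7
Old-age dependency ratio: 20.5
Total dependency ratio: 48.2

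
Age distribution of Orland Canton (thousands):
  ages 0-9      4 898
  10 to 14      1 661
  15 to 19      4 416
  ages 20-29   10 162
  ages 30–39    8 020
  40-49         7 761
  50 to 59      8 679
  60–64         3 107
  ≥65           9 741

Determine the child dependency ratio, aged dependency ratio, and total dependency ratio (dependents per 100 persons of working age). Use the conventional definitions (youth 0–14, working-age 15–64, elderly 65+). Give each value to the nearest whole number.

0–14: 4 898 + 1 661 = 6 559
15–64: 4 416 + 10 162 + 8 020 + 7 761 + 8 679 + 3 107 = 42 145
65+: 9 741
Youth dependency ratio = 6 559 / 42 145 × 100 = 16
Old-age dependency ratio = 9 741 / 42 145 × 100 = 23
Total dependency ratio = (6 559 + 9 741) / 42 145 × 100 = 16 300 / 42 145 × 100 = 39

Youth dependency ratio: 16
Old-age dependency ratio: 23
Total dependency ratio: 39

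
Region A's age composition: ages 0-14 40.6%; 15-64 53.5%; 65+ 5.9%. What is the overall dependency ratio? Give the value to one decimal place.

Total dependency ratio: 86.9

Total dependency ratio = (40.6 + 5.9) / 53.5 × 100 = 46.5 / 53.5 × 100 = 86.9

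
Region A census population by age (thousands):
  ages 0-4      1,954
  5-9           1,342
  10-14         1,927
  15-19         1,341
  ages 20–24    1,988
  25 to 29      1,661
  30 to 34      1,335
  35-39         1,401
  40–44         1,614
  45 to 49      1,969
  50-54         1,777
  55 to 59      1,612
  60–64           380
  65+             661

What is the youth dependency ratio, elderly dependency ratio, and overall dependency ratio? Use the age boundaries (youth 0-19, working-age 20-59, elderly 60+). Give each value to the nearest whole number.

Youth dependency ratio: 49
Old-age dependency ratio: 8
Total dependency ratio: 57

0–19: 1,954 + 1,342 + 1,927 + 1,341 = 6,564
20–59: 1,988 + 1,661 + 1,335 + 1,401 + 1,614 + 1,969 + 1,777 + 1,612 = 13,357
60+: 380 + 661 = 1,041
Youth dependency ratio = 6,564 / 13,357 × 100 = 49
Old-age dependency ratio = 1,041 / 13,357 × 100 = 8
Total dependency ratio = (6,564 + 1,041) / 13,357 × 100 = 7,605 / 13,357 × 100 = 57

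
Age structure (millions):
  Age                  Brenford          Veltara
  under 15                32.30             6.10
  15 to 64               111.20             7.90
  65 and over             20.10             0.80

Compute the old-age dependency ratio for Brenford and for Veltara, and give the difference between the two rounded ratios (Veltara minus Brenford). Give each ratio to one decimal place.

Brenford: 18.1
Veltara: 10.1
Difference: -8.0

Brenford: 20.10 / 111.20 × 100 = 18.1
Veltara: 0.80 / 7.90 × 100 = 10.1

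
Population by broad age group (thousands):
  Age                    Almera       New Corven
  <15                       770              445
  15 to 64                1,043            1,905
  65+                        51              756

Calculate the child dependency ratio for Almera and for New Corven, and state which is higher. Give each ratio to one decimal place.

Almera: 73.8
New Corven: 23.4
Higher: Almera

Almera: 770 / 1,043 × 100 = 73.8
New Corven: 445 / 1,905 × 100 = 23.4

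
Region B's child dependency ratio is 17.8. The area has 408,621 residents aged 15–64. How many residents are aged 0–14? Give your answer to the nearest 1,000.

Youth dependency ratio = youth / working-age × 100
17.8 = Y / 408,621 × 100
⇒ 73,000

Aged 0–14: 73,000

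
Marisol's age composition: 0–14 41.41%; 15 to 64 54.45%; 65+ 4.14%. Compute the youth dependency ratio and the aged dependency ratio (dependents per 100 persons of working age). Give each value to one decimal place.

Youth dependency ratio: 76.1
Old-age dependency ratio: 7.6

Youth dependency ratio = 41.41 / 54.45 × 100 = 76.1
Old-age dependency ratio = 4.14 / 54.45 × 100 = 7.6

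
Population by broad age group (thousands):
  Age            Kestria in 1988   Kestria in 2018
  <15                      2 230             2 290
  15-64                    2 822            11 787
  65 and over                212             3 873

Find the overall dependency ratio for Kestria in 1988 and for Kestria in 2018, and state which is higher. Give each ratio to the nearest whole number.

Kestria in 1988: (2 230 + 212) / 2 822 × 100 = 2 442 / 2 822 × 100 = 87
Kestria in 2018: (2 290 + 3 873) / 11 787 × 100 = 6 163 / 11 787 × 100 = 52

Kestria in 1988: 87
Kestria in 2018: 52
Higher: Kestria in 1988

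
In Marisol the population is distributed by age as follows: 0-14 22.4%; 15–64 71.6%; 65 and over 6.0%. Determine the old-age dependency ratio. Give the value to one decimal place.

Old-age dependency ratio = 6.0 / 71.6 × 100 = 8.4

Old-age dependency ratio: 8.4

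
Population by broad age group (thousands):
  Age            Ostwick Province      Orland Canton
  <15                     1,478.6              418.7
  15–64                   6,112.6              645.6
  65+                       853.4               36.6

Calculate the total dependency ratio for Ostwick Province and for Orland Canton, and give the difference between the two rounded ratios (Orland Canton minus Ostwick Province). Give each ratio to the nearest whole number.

Ostwick Province: (1,478.6 + 853.4) / 6,112.6 × 100 = 2,332.0 / 6,112.6 × 100 = 38
Orland Canton: (418.7 + 36.6) / 645.6 × 100 = 455.3 / 645.6 × 100 = 71

Ostwick Province: 38
Orland Canton: 71
Difference: +33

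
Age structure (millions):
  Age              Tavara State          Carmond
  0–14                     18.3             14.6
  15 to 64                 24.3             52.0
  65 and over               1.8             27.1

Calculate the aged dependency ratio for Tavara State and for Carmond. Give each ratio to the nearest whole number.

Tavara State: 7
Carmond: 52

Tavara State: 1.8 / 24.3 × 100 = 7
Carmond: 27.1 / 52.0 × 100 = 52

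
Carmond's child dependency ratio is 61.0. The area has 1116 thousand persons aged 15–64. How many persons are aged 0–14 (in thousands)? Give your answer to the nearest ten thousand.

Aged 0–14: 680

Youth dependency ratio = youth / working-age × 100
61.0 = Y / 1116 × 100
⇒ 680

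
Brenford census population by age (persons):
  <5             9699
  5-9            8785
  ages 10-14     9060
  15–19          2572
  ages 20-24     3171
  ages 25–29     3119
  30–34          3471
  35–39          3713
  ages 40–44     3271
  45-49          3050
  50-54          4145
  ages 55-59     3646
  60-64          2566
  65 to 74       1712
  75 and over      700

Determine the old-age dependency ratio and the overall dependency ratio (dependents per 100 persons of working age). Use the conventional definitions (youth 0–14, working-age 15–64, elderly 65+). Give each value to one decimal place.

0–14: 9699 + 8785 + 9060 = 27544
15–64: 2572 + 3171 + 3119 + 3471 + 3713 + 3271 + 3050 + 4145 + 3646 + 2566 = 32724
65+: 1712 + 700 = 2412
Old-age dependency ratio = 2412 / 32724 × 100 = 7.4
Total dependency ratio = (27544 + 2412) / 32724 × 100 = 29956 / 32724 × 100 = 91.5

Old-age dependency ratio: 7.4
Total dependency ratio: 91.5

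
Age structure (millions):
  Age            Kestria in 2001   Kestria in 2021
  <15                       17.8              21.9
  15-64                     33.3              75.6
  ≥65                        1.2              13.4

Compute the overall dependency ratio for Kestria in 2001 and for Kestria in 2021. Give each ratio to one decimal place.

Kestria in 2001: 57.1
Kestria in 2021: 46.7

Kestria in 2001: (17.8 + 1.2) / 33.3 × 100 = 19.0 / 33.3 × 100 = 57.1
Kestria in 2021: (21.9 + 13.4) / 75.6 × 100 = 35.3 / 75.6 × 100 = 46.7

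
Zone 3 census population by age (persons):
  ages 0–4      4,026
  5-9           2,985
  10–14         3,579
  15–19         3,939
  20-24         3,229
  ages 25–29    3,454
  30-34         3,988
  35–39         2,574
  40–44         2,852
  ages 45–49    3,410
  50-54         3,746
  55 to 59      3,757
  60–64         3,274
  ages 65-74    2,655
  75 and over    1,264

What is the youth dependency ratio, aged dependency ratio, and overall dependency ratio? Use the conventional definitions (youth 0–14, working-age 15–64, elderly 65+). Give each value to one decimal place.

0–14: 4,026 + 2,985 + 3,579 = 10,590
15–64: 3,939 + 3,229 + 3,454 + 3,988 + 2,574 + 2,852 + 3,410 + 3,746 + 3,757 + 3,274 = 34,223
65+: 2,655 + 1,264 = 3,919
Youth dependency ratio = 10,590 / 34,223 × 100 = 30.9
Old-age dependency ratio = 3,919 / 34,223 × 100 = 11.5
Total dependency ratio = (10,590 + 3,919) / 34,223 × 100 = 14,509 / 34,223 × 100 = 42.4

Youth dependency ratio: 30.9
Old-age dependency ratio: 11.5
Total dependency ratio: 42.4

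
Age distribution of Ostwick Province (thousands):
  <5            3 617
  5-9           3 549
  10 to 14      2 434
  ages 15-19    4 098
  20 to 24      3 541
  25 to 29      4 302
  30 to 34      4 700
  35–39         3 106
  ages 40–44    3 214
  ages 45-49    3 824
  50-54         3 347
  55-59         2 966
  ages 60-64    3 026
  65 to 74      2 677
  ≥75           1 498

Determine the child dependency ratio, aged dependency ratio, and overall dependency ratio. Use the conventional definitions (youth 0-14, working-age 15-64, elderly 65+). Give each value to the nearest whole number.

Youth dependency ratio: 27
Old-age dependency ratio: 12
Total dependency ratio: 38

0–14: 3 617 + 3 549 + 2 434 = 9 600
15–64: 4 098 + 3 541 + 4 302 + 4 700 + 3 106 + 3 214 + 3 824 + 3 347 + 2 966 + 3 026 = 36 124
65+: 2 677 + 1 498 = 4 175
Youth dependency ratio = 9 600 / 36 124 × 100 = 27
Old-age dependency ratio = 4 175 / 36 124 × 100 = 12
Total dependency ratio = (9 600 + 4 175) / 36 124 × 100 = 13 775 / 36 124 × 100 = 38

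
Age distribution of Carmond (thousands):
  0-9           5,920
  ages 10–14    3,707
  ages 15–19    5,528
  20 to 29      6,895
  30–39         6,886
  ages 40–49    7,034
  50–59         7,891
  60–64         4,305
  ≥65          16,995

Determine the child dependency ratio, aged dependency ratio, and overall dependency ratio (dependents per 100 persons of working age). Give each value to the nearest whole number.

Youth dependency ratio: 25
Old-age dependency ratio: 44
Total dependency ratio: 69

0–14: 5,920 + 3,707 = 9,627
15–64: 5,528 + 6,895 + 6,886 + 7,034 + 7,891 + 4,305 = 38,539
65+: 16,995
Youth dependency ratio = 9,627 / 38,539 × 100 = 25
Old-age dependency ratio = 16,995 / 38,539 × 100 = 44
Total dependency ratio = (9,627 + 16,995) / 38,539 × 100 = 26,622 / 38,539 × 100 = 69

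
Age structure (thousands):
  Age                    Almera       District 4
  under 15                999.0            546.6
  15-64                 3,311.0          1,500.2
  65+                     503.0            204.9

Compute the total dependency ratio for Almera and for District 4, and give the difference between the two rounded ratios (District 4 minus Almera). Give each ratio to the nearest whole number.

Almera: (999.0 + 503.0) / 3,311.0 × 100 = 1,502.0 / 3,311.0 × 100 = 45
District 4: (546.6 + 204.9) / 1,500.2 × 100 = 751.5 / 1,500.2 × 100 = 50

Almera: 45
District 4: 50
Difference: +5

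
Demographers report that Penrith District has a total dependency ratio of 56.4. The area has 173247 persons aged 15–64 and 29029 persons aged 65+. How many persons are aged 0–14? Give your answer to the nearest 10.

Aged 0–14: 68680

Total dependency ratio = (youth + elderly) / working-age × 100
56.4 = (Y + 29029) / 173247 × 100
⇒ 68680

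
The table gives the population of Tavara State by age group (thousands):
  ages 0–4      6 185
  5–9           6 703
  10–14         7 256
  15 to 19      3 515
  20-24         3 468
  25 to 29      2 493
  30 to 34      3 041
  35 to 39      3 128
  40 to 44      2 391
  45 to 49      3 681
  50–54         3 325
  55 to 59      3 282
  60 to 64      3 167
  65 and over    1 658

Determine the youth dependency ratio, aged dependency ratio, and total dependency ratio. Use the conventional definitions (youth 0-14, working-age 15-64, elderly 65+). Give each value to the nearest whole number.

Youth dependency ratio: 64
Old-age dependency ratio: 5
Total dependency ratio: 69

0–14: 6 185 + 6 703 + 7 256 = 20 144
15–64: 3 515 + 3 468 + 2 493 + 3 041 + 3 128 + 2 391 + 3 681 + 3 325 + 3 282 + 3 167 = 31 491
65+: 1 658
Youth dependency ratio = 20 144 / 31 491 × 100 = 64
Old-age dependency ratio = 1 658 / 31 491 × 100 = 5
Total dependency ratio = (20 144 + 1 658) / 31 491 × 100 = 21 802 / 31 491 × 100 = 69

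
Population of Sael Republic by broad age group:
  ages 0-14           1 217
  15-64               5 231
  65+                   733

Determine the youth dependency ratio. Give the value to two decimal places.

Youth dependency ratio = 1 217 / 5 231 × 100 = 23.27

Youth dependency ratio: 23.27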